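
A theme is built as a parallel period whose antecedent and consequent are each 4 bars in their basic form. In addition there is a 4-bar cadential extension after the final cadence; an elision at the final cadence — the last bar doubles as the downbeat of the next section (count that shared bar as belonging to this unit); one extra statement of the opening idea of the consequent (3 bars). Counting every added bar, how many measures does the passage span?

15 measures

Basic parallel period: 4 + 4 = 8 bars.
8 (basic form) + 4 (cadential extension) + 3 (extra statement) = 15.
The elision shares a bar with the next section but does not change this unit's count.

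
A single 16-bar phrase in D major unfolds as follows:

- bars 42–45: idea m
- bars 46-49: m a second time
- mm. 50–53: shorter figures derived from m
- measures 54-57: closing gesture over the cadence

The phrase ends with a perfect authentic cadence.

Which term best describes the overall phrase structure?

Basic idea (mm. 42–45) + its repetition (measures 46-49) form the presentation; fragmentation and cadence (measures 50–57) form the continuation — the 16-bar whole is a sentence.

sentence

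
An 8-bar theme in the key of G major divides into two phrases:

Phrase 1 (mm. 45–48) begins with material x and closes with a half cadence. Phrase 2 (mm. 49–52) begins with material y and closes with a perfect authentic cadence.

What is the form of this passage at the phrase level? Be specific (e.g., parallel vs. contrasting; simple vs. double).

contrasting period

Phrase 1 ends with a half cadence (weaker) and phrase 2 with a perfect authentic cadence (stronger): antecedent + consequent = a period.
The two phrases open with different material (x / y), so the period is contrasting.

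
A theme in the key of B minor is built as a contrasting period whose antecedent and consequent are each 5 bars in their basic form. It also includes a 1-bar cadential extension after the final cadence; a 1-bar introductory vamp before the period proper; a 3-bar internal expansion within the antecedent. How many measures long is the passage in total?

Basic contrasting period: 5 + 5 = 10 bars.
10 (basic form) + 1 (cadential extension) + 1 (introduction) + 3 (internal expansion) = 15.

15 measures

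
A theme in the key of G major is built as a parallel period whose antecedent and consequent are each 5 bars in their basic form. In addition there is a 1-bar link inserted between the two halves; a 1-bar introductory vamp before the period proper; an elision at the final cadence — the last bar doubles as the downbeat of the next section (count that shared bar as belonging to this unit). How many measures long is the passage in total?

12 measures

Basic parallel period: 5 + 5 = 10 bars.
10 (basic form) + 1 (link) + 1 (introduction) = 12.
The elision shares a bar with the next section but does not change this unit's count.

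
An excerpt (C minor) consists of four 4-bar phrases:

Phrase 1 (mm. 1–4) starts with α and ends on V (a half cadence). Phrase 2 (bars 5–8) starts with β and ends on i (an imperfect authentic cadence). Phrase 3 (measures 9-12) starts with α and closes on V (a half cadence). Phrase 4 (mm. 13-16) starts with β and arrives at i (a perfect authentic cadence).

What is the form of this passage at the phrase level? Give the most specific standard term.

Four phrases in two halves: the first half (mm. 1-8) ends with an imperfect authentic cadence, the second (bars 9–16) with a perfect authentic cadence — a large antecedent–consequent pair, i.e. a double period.
Phrase 3 begins with the same material as phrase 1, making it parallel.

parallel double period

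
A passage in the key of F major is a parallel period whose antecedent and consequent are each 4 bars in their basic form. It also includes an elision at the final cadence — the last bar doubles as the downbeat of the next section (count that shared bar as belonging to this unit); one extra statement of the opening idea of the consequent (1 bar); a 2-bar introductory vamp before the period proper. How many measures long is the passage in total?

11 measures

Basic parallel period: 4 + 4 = 8 bars.
8 (basic form) + 1 (extra statement) + 2 (introduction) = 11.
The elision shares a bar with the next section but does not change this unit's count.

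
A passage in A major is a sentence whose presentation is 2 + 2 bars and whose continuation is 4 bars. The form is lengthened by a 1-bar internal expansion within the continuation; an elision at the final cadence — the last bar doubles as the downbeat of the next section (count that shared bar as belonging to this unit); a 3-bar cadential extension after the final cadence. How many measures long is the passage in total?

12 measures

Basic sentence: 2 + 2 + 4 = 8 bars.
8 (basic form) + 1 (internal expansion) + 3 (cadential extension) = 12.
The elision shares a bar with the next section but does not change this unit's count.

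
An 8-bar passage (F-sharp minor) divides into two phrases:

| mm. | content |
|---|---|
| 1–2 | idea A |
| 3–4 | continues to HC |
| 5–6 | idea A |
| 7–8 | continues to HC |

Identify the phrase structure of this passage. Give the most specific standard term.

repeated phrase

Both phrases have the same opening (A) and the same cadence (half cadence): the second is a restatement, not a consequent, so this is a repeated phrase rather than a period.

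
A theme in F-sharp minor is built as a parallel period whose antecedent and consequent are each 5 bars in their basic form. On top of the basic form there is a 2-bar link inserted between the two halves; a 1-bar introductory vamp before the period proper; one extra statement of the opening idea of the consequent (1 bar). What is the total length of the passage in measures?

Basic parallel period: 5 + 5 = 10 bars.
10 (basic form) + 2 (link) + 1 (introduction) + 1 (extra statement) = 14.

14 measures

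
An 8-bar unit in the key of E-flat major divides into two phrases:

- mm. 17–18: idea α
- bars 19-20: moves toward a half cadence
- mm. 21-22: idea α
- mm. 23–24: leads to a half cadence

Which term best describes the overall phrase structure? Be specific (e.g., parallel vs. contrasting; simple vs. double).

Both phrases have the same opening (α) and the same cadence (half cadence): the second is a restatement, not a consequent, so this is a repeated phrase rather than a period.

repeated phrase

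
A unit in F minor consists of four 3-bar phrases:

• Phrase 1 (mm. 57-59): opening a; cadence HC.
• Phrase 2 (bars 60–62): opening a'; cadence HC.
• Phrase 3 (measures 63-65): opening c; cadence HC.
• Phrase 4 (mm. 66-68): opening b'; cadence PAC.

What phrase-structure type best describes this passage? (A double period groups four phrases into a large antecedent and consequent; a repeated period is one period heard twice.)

Four phrases in two halves: the first half (measures 57-62) ends with a half cadence, the second (measures 63–68) with a perfect authentic cadence — a large antecedent–consequent pair, i.e. a double period.
Phrase 3 begins with different material from phrase 1, making it contrasting.

contrasting double period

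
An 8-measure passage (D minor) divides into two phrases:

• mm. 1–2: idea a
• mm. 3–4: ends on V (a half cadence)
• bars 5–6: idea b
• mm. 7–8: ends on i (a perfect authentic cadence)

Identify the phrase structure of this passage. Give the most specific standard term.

Phrase 1 ends with a half cadence (weaker) and phrase 2 with a perfect authentic cadence (stronger): antecedent + consequent = a period.
The two phrases open with different material (a / b), so the period is contrasting.

contrasting period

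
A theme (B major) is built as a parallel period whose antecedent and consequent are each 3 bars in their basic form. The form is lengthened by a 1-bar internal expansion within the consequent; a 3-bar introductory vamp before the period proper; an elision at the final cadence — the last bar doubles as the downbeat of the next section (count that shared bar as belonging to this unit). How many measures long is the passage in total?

10 measures

Basic parallel period: 3 + 3 = 6 bars.
6 (basic form) + 1 (internal expansion) + 3 (introduction) = 10.
The elision shares a bar with the next section but does not change this unit's count.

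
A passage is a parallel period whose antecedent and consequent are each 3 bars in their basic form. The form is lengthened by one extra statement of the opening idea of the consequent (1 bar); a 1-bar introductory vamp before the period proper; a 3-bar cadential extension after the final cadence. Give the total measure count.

11 measures

Basic parallel period: 3 + 3 = 6 bars.
6 (basic form) + 1 (extra statement) + 1 (introduction) + 3 (cadential extension) = 11.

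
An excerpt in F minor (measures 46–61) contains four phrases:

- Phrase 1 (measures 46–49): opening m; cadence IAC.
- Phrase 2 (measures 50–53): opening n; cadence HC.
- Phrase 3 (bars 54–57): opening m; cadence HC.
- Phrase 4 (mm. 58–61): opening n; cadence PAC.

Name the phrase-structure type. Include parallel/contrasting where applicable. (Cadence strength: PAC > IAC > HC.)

Four phrases in two halves: the first half (bars 46-53) ends with a half cadence, the second (measures 54–61) with a perfect authentic cadence — a large antecedent–consequent pair, i.e. a double period.
Phrase 3 begins with the same material as phrase 1, making it parallel.

parallel double period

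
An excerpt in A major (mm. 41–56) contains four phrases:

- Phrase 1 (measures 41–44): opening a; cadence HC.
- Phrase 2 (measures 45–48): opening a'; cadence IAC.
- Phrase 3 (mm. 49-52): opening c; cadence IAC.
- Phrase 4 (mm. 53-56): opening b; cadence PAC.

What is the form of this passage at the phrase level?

Four phrases in two halves: the first half (mm. 41–48) ends with an imperfect authentic cadence, the second (measures 49–56) with a perfect authentic cadence — a large antecedent–consequent pair, i.e. a double period.
Phrase 3 begins with different material from phrase 1, making it contrasting.

contrasting double period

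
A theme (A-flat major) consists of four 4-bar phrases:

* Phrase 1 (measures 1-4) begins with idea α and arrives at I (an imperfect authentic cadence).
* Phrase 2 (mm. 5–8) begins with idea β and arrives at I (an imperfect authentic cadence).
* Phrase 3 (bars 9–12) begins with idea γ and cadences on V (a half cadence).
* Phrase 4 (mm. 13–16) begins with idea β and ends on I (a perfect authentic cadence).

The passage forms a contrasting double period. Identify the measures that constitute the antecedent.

In a double period the four phrases pair into a large antecedent (phrases 1–2, ending imperfect authentic cadence) and a large consequent (phrases 3–4, ending perfect authentic cadence). The antecedent spans bars 1–8.

measures 1–8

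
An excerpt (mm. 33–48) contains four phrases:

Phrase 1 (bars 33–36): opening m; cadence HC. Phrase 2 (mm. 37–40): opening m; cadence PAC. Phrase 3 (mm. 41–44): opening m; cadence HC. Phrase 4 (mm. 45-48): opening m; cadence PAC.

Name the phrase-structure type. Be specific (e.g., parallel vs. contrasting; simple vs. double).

The cadence pattern HC–PAC–HC–PAC is weak–strong twice, and phrases 3–4 restate phrases 1–2: a period heard twice, not a double period (which would end weakly at phrase 2).

repeated period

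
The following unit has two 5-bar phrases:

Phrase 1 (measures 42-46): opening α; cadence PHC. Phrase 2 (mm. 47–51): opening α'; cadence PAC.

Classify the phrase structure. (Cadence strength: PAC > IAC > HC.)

Phrase 1 ends with a Phrygian half cadence (weaker) and phrase 2 with a perfect authentic cadence (stronger): antecedent + consequent = a period.
The two phrases open with the same material (α / α'), so the period is parallel.

parallel period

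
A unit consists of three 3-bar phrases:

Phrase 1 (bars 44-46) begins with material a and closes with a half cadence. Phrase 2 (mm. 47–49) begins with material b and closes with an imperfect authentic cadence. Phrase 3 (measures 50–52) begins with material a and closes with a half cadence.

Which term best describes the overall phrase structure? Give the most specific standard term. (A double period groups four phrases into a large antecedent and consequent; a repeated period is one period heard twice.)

The final phrase closes with a half cadence, which is not stronger than the preceding imperfect authentic cadence; the 3 phrases lack an overall antecedent–consequent design and so form a phrase group.

phrase group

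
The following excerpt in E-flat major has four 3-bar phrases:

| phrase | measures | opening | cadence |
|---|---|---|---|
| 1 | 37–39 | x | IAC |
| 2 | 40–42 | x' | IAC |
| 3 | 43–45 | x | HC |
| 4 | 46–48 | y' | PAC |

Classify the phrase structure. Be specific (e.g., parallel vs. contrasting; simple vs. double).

parallel double period

Four phrases in two halves: the first half (mm. 37-42) ends with an imperfect authentic cadence, the second (measures 43–48) with a perfect authentic cadence — a large antecedent–consequent pair, i.e. a double period.
Phrase 3 begins with the same material as phrase 1, making it parallel.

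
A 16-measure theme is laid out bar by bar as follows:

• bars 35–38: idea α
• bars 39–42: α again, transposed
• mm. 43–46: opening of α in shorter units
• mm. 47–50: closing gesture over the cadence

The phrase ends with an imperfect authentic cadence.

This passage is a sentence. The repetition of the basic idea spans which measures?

The presentation of a sentence is the basic idea (mm. 35–38) plus its repetition (mm. 39–42); the repetition of the basic idea is therefore bars 39-42.

measures 39–42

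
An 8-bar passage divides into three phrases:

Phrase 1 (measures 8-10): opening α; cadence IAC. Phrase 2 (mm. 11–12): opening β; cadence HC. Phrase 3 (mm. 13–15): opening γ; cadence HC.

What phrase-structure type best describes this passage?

The final phrase closes with a half cadence, which is not stronger than the preceding half cadence; the 3 phrases lack an overall antecedent–consequent design and so form a phrase group.

phrase group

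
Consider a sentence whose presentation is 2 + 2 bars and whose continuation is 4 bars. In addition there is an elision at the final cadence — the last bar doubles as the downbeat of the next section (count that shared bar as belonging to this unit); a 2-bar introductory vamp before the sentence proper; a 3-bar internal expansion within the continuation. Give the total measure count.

Basic sentence: 2 + 2 + 4 = 8 bars.
8 (basic form) + 2 (introduction) + 3 (internal expansion) = 13.
The elision shares a bar with the next section but does not change this unit's count.

13 measures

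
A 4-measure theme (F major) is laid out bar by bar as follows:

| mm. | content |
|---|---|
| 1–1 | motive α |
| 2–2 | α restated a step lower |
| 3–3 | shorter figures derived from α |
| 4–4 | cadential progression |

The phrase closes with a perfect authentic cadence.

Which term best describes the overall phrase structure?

Basic idea (m. 1) + its repetition (m. 2) form the presentation; fragmentation and cadence (mm. 3–4) form the continuation — the 4-bar whole is a sentence.

sentence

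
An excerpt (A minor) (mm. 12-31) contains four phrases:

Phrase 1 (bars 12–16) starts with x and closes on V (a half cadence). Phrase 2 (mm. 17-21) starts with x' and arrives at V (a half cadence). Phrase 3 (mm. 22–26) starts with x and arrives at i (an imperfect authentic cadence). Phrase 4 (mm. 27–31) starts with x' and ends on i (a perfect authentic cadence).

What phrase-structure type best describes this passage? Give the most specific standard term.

Four phrases in two halves: the first half (mm. 12–21) ends with a half cadence, the second (mm. 22–31) with a perfect authentic cadence — a large antecedent–consequent pair, i.e. a double period.
Phrase 3 begins with the same material as phrase 1, making it parallel.

parallel double period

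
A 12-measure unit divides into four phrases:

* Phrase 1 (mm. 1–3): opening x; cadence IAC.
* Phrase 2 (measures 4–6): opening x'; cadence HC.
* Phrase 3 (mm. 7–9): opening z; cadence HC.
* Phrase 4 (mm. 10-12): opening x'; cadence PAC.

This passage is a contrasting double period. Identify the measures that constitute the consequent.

In a double period the four phrases pair into a large antecedent (phrases 1–2, ending half cadence) and a large consequent (phrases 3–4, ending perfect authentic cadence). The consequent spans measures 7–12.

measures 7–12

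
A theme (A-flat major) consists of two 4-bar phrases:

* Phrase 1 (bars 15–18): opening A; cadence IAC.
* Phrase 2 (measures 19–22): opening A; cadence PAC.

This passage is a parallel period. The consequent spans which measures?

measures 19–22

The antecedent is the phrase ending with the weaker cadence (imperfect authentic cadence, phrase 1) and the consequent the one ending more conclusively (perfect authentic cadence, phrase 2); the consequent is mm. 19-22.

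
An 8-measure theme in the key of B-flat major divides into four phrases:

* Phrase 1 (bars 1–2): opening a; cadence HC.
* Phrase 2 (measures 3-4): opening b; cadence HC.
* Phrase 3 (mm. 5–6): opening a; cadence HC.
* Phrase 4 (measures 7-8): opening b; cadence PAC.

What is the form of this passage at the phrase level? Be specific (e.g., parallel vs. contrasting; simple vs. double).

parallel double period

Four phrases in two halves: the first half (measures 1–4) ends with a half cadence, the second (mm. 5–8) with a perfect authentic cadence — a large antecedent–consequent pair, i.e. a double period.
Phrase 3 begins with the same material as phrase 1, making it parallel.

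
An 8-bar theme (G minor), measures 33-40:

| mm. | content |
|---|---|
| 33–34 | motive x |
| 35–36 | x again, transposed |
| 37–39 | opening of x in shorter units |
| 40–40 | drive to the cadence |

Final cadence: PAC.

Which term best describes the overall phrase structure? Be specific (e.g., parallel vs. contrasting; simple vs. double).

sentence

Basic idea (mm. 33–34) + its repetition (mm. 35–36) form the presentation; fragmentation and cadence (mm. 37–40) form the continuation — the 8-bar whole is a sentence.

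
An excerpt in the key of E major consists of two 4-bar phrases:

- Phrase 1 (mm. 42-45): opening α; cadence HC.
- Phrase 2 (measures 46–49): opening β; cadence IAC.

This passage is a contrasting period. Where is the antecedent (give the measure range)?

measures 42–45

The antecedent is the phrase ending with the weaker cadence (half cadence, phrase 1) and the consequent the one ending more conclusively (imperfect authentic cadence, phrase 2); the antecedent is mm. 42–45.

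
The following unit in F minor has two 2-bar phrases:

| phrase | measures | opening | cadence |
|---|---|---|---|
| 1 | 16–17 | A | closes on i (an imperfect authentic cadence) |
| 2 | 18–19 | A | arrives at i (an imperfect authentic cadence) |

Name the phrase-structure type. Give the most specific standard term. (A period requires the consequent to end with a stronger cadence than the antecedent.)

Both phrases have the same opening (A) and the same cadence (imperfect authentic cadence): the second is a restatement, not a consequent, so this is a repeated phrase rather than a period.

repeated phrase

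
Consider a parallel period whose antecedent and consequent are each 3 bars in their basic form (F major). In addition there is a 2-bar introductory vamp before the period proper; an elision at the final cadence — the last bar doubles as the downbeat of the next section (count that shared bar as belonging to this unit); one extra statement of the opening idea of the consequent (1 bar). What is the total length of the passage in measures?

9 measures

Basic parallel period: 3 + 3 = 6 bars.
6 (basic form) + 2 (introduction) + 1 (extra statement) = 9.
The elision shares a bar with the next section but does not change this unit's count.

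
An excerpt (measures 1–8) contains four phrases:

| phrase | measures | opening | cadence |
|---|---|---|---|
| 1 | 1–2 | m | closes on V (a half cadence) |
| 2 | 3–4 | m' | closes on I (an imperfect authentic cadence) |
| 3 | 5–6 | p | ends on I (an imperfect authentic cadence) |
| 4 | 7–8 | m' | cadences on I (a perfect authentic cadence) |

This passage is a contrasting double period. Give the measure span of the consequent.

In a double period the four phrases pair into a large antecedent (phrases 1–2, ending imperfect authentic cadence) and a large consequent (phrases 3–4, ending perfect authentic cadence). The consequent spans mm. 5-8.

measures 5–8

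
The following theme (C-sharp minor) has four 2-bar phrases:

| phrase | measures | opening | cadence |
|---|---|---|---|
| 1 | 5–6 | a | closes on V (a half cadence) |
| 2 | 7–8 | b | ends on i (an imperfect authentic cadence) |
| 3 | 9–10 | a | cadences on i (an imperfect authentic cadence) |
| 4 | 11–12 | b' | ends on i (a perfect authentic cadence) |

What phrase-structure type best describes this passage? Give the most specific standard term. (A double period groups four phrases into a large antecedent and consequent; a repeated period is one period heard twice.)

Four phrases in two halves: the first half (bars 5-8) ends with an imperfect authentic cadence, the second (measures 9-12) with a perfect authentic cadence — a large antecedent–consequent pair, i.e. a double period.
Phrase 3 begins with the same material as phrase 1, making it parallel.

parallel double period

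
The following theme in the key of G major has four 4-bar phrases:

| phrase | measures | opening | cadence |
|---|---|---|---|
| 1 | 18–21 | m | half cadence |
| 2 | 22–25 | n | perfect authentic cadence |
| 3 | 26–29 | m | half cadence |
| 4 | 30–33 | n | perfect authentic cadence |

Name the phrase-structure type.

repeated period

The cadence pattern HC–PAC–HC–PAC is weak–strong twice, and phrases 3–4 restate phrases 1–2: a period heard twice, not a double period (which would end weakly at phrase 2).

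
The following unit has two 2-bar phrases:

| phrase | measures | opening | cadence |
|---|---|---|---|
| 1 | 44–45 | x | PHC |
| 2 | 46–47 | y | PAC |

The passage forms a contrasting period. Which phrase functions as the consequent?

The phrase ending with the weaker cadence (Phrygian half cadence) is the antecedent; the one ending more conclusively (perfect authentic cadence) is the consequent. The consequent is phrase 2.

phrase 2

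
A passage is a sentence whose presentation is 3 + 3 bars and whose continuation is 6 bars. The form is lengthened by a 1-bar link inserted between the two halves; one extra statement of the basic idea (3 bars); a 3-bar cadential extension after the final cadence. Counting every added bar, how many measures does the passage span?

19 measures

Basic sentence: 3 + 3 + 6 = 12 bars.
12 (basic form) + 1 (link) + 3 (extra statement) + 3 (cadential extension) = 19.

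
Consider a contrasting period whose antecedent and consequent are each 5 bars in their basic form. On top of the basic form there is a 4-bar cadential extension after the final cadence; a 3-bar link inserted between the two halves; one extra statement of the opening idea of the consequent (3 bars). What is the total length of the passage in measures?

20 measures

Basic contrasting period: 5 + 5 = 10 bars.
10 (basic form) + 4 (cadential extension) + 3 (link) + 3 (extra statement) = 20.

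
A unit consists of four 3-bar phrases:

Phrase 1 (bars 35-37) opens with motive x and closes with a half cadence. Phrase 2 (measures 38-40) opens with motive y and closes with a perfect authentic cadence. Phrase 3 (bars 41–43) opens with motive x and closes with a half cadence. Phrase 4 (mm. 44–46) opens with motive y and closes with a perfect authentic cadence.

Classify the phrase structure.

The cadence pattern HC–PAC–HC–PAC is weak–strong twice, and phrases 3–4 restate phrases 1–2: a period heard twice, not a double period (which would end weakly at phrase 2).

repeated period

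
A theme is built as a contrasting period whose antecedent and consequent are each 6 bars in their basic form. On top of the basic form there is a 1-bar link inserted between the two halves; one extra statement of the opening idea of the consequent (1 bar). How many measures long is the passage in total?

Basic contrasting period: 6 + 6 = 12 bars.
12 (basic form) + 1 (link) + 1 (extra statement) = 14.

14 measures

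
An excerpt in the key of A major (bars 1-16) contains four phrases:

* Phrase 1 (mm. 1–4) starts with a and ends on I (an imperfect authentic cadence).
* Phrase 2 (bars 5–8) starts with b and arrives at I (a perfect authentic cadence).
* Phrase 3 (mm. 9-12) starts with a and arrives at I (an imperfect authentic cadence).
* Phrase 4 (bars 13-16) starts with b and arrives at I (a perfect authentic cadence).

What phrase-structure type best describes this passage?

repeated period

The cadence pattern IAC–PAC–IAC–PAC is weak–strong twice, and phrases 3–4 restate phrases 1–2: a period heard twice, not a double period (which would end weakly at phrase 2).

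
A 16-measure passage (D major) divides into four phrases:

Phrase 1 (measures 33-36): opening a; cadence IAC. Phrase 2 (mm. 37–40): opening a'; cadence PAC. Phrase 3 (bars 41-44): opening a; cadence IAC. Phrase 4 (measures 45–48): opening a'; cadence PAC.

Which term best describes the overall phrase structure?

The cadence pattern IAC–PAC–IAC–PAC is weak–strong twice, and phrases 3–4 restate phrases 1–2: a period heard twice, not a double period (which would end weakly at phrase 2).

repeated period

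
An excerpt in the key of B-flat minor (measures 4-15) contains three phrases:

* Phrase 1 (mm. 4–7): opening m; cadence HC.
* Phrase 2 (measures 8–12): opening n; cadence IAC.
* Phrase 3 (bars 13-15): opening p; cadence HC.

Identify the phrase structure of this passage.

phrase group

The final phrase closes with a half cadence, which is not stronger than the preceding imperfect authentic cadence; the 3 phrases lack an overall antecedent–consequent design and so form a phrase group.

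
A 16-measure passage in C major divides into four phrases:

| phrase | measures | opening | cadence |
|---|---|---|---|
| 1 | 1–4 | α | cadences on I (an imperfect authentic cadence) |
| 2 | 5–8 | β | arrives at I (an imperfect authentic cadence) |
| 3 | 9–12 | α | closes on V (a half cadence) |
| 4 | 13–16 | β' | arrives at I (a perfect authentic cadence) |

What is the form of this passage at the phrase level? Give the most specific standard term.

Four phrases in two halves: the first half (measures 1–8) ends with an imperfect authentic cadence, the second (bars 9–16) with a perfect authentic cadence — a large antecedent–consequent pair, i.e. a double period.
Phrase 3 begins with the same material as phrase 1, making it parallel.

parallel double period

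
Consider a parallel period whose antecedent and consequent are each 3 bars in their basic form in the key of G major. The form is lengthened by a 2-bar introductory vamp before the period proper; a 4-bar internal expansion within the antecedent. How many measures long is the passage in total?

12 measures

Basic parallel period: 3 + 3 = 6 bars.
6 (basic form) + 2 (introduction) + 4 (internal expansion) = 12.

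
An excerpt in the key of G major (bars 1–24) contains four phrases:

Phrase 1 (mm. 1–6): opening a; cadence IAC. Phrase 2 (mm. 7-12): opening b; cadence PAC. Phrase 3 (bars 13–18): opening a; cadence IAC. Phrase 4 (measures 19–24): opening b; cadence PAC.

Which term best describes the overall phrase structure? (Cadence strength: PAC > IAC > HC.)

repeated period

The cadence pattern IAC–PAC–IAC–PAC is weak–strong twice, and phrases 3–4 restate phrases 1–2: a period heard twice, not a double period (which would end weakly at phrase 2).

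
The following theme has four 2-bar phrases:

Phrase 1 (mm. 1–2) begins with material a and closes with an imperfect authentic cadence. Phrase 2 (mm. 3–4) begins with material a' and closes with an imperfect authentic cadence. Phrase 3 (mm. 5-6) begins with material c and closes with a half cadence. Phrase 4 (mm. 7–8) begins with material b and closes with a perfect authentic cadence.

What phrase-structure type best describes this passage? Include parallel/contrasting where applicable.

contrasting double period

Four phrases in two halves: the first half (mm. 1–4) ends with an imperfect authentic cadence, the second (bars 5-8) with a perfect authentic cadence — a large antecedent–consequent pair, i.e. a double period.
Phrase 3 begins with different material from phrase 1, making it contrasting.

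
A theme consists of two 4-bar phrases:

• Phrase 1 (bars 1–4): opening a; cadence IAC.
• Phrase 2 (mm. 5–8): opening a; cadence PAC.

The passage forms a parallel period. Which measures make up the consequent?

measures 5–8

The phrase ending with the weaker cadence (imperfect authentic cadence) is the antecedent; the one ending more conclusively (perfect authentic cadence) is the consequent. The consequent is measures 5–8.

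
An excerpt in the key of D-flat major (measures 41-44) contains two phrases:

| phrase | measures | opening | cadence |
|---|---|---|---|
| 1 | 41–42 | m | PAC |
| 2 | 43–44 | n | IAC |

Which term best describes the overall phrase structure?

phrase group

The second phrase closes with an imperfect authentic cadence, which is not stronger than the first phrase's perfect authentic cadence; without a weak→strong cadential pair there is no antecedent–consequent relationship, so this is a phrase group rather than a period.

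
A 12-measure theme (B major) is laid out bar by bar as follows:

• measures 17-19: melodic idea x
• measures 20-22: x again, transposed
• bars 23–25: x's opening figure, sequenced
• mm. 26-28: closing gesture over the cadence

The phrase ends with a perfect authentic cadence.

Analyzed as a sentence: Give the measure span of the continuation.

After the presentation (mm. 17–22), the continuation covers the fragmentation through the cadence: measures 23-28.

measures 23–28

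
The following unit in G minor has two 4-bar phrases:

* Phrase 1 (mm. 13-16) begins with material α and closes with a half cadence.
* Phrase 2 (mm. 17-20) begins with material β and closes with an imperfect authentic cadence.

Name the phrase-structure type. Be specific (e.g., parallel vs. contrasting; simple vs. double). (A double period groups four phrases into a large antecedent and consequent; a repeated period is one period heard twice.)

Phrase 1 ends with a half cadence (weaker) and phrase 2 with an imperfect authentic cadence (stronger): antecedent + consequent = a period.
The two phrases open with different material (α / β), so the period is contrasting.

contrasting period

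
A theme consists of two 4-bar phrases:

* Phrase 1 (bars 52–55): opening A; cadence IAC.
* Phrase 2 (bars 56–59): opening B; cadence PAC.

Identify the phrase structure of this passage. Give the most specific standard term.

contrasting period

Phrase 1 ends with an imperfect authentic cadence (weaker) and phrase 2 with a perfect authentic cadence (stronger): antecedent + consequent = a period.
The two phrases open with different material (A / B), so the period is contrasting.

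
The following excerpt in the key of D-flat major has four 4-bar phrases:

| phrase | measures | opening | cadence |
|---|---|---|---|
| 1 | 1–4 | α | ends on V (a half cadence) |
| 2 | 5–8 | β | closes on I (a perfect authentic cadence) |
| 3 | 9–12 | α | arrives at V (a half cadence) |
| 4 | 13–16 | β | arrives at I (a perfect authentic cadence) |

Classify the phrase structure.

The cadence pattern HC–PAC–HC–PAC is weak–strong twice, and phrases 3–4 restate phrases 1–2: a period heard twice, not a double period (which would end weakly at phrase 2).

repeated period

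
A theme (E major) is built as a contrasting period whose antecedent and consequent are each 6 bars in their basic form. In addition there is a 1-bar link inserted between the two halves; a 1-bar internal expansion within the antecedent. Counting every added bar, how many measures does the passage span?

Basic contrasting period: 6 + 6 = 12 bars.
12 (basic form) + 1 (link) + 1 (internal expansion) = 14.

14 measures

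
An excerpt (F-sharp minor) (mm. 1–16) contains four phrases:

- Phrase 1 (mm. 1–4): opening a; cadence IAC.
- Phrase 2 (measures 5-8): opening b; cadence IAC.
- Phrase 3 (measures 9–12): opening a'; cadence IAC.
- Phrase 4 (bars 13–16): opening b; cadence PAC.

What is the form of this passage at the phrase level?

parallel double period

Four phrases in two halves: the first half (mm. 1–8) ends with an imperfect authentic cadence, the second (mm. 9–16) with a perfect authentic cadence — a large antecedent–consequent pair, i.e. a double period.
Phrase 3 begins with the same material as phrase 1, making it parallel.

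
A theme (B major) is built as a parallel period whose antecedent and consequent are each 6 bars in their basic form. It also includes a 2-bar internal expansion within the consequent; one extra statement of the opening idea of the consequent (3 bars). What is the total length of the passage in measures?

17 measures

Basic parallel period: 6 + 6 = 12 bars.
12 (basic form) + 2 (internal expansion) + 3 (extra statement) = 17.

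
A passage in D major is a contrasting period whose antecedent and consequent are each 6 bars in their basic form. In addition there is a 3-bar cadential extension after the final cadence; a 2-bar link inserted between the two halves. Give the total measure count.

17 measures

Basic contrasting period: 6 + 6 = 12 bars.
12 (basic form) + 3 (cadential extension) + 2 (link) = 17.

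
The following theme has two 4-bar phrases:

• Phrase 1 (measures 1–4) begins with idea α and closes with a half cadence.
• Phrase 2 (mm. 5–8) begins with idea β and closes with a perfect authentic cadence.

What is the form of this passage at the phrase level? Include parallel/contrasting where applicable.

Phrase 1 ends with a half cadence (weaker) and phrase 2 with a perfect authentic cadence (stronger): antecedent + consequent = a period.
The two phrases open with different material (α / β), so the period is contrasting.

contrasting period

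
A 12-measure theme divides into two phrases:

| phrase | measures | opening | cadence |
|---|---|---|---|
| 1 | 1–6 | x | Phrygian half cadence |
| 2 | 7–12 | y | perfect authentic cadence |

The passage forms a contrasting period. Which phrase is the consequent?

The phrase ending with the weaker cadence (Phrygian half cadence) is the antecedent; the one ending more conclusively (perfect authentic cadence) is the consequent. The consequent is phrase 2.

phrase 2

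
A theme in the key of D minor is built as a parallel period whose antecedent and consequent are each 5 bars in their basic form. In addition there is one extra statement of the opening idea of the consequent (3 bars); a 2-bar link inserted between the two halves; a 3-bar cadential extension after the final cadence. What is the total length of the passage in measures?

18 measures

Basic parallel period: 5 + 5 = 10 bars.
10 (basic form) + 3 (extra statement) + 2 (link) + 3 (cadential extension) = 18.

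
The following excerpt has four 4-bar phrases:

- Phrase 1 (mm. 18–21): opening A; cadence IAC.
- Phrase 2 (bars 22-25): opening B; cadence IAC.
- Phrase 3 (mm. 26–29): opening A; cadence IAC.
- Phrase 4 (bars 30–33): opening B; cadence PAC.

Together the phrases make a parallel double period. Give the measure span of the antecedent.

measures 18–25

In a double period the first pair of phrases (ending imperfect authentic cadence) is the large antecedent and the second pair (ending perfect authentic cadence) is the large consequent; the antecedent is measures 18–25.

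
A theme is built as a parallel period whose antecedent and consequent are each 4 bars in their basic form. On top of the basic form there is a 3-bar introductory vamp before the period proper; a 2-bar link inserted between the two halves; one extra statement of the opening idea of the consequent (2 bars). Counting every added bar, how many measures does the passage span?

Basic parallel period: 4 + 4 = 8 bars.
8 (basic form) + 3 (introduction) + 2 (link) + 2 (extra statement) = 15.

15 measures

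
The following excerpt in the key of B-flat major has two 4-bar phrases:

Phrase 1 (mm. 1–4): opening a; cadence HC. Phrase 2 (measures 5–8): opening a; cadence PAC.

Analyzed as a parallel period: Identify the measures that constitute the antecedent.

The antecedent is the phrase ending with the weaker cadence (half cadence, phrase 1) and the consequent the one ending more conclusively (perfect authentic cadence, phrase 2); the antecedent is measures 1–4.

measures 1–4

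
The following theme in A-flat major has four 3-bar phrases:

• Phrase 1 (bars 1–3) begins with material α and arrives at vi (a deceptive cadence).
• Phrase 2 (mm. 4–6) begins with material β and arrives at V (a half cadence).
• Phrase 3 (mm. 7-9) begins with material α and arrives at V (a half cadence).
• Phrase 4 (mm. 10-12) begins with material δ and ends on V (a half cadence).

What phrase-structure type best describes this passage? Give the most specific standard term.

Phrase 4 ends with a half cadence, no stronger than phrase 2's half cadence, so the four phrases do not form a double period; nor do phrases 3–4 duplicate 1–2, so it is not a repeated period. With no phrase reaching a conclusive cadence, the passage is a phrase group.

phrase group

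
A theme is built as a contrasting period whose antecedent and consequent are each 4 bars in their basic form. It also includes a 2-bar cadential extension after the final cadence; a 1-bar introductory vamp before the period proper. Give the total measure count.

Basic contrasting period: 4 + 4 = 8 bars.
8 (basic form) + 2 (cadential extension) + 1 (introduction) = 11.

11 measures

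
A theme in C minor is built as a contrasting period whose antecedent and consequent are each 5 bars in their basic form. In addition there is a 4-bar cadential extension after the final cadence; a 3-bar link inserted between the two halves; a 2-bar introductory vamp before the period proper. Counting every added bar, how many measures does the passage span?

Basic contrasting period: 5 + 5 = 10 bars.
10 (basic form) + 4 (cadential extension) + 3 (link) + 2 (introduction) = 19.

19 measures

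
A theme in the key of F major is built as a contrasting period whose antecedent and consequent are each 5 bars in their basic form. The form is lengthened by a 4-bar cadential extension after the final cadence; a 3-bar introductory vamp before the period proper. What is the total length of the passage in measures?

17 measures

Basic contrasting period: 5 + 5 = 10 bars.
10 (basic form) + 4 (cadential extension) + 3 (introduction) = 17.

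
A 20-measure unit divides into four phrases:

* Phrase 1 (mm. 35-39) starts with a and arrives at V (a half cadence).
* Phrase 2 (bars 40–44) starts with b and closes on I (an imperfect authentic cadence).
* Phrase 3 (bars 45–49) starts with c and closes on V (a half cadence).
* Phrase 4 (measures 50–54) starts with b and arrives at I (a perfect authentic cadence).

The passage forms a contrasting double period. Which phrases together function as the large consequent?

In a double period the first pair of phrases (ending imperfect authentic cadence) is the large antecedent and the second pair (ending perfect authentic cadence) is the large consequent; the consequent is phrases 3 and 4.

phrases 3 and 4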